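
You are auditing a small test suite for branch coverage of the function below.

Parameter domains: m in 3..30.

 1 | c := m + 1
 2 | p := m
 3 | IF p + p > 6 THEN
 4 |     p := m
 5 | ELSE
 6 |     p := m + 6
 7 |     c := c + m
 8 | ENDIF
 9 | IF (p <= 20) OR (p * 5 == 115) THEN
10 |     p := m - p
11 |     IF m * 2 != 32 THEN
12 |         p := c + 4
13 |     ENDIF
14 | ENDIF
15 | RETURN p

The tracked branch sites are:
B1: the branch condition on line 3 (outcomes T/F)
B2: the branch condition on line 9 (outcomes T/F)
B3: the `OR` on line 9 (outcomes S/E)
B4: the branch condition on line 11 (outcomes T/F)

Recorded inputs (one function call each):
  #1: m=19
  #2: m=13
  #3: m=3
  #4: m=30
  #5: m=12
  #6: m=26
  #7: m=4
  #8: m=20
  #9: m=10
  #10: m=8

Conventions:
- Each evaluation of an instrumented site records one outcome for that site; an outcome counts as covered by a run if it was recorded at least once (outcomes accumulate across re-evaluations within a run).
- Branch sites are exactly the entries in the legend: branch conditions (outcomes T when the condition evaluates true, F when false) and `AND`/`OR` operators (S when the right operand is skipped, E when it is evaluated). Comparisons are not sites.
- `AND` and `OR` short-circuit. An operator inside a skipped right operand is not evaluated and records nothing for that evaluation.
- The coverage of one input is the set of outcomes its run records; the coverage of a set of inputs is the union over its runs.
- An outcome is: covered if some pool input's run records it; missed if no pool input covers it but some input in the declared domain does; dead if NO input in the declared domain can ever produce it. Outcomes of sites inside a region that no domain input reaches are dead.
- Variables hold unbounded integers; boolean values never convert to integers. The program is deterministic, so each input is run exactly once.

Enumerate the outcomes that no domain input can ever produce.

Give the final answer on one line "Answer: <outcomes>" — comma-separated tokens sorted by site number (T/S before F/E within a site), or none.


exhaustive pass over the 28-input domain:
  reachable outcomes have witnesses, e.g. B1=T (e.g. m=4), B1=F (e.g. m=3), B2=T (e.g. m=3), B2=F (e.g. m=21)
Answer: none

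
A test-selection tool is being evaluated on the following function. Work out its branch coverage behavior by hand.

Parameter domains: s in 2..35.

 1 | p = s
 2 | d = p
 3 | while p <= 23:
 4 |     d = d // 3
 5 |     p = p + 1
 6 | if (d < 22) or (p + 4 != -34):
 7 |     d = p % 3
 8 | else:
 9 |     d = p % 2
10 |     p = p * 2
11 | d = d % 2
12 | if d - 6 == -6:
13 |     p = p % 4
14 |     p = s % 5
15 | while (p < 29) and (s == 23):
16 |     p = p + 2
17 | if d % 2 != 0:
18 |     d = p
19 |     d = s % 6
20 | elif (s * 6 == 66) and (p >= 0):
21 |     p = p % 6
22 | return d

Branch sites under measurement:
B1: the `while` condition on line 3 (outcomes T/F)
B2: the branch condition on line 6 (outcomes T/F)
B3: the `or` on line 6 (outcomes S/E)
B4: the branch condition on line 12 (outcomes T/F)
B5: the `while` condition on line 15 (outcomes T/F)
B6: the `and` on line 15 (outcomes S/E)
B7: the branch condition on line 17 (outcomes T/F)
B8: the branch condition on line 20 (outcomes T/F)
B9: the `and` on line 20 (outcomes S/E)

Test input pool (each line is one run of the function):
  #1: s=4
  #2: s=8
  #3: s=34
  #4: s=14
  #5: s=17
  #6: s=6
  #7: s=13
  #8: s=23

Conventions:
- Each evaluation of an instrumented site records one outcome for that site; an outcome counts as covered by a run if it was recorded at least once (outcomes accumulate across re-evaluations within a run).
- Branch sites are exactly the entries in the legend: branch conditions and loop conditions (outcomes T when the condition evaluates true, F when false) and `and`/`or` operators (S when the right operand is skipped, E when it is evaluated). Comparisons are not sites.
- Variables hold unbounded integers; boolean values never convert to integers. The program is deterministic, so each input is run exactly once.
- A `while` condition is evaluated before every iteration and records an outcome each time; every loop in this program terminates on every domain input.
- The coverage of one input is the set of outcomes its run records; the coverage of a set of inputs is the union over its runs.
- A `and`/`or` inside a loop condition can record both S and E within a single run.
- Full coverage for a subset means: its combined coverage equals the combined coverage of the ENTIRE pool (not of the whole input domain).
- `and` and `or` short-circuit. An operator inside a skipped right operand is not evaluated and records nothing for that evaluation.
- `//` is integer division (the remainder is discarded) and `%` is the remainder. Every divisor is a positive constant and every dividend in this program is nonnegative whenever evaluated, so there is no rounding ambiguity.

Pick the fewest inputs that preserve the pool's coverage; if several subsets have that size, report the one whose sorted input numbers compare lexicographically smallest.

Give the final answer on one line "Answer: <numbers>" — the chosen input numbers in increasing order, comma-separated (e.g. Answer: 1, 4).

run #1 (s=4) runs B1->T, B1->T, B1->T, B1->T, B1->T, B1->T, B1->T, B1->T, B1->T, B1->T, B1->T, B1->T, B1->T, B1->T, ...; records B1=T, B1=F, B2=T, B3=S, B4=T, B5=F, B6=E, B7=F, B8=F, B9=S
run #2 (s=8) runs B1->T, B1->T, B1->T, B1->T, B1->T, B1->T, B1->T, B1->T, B1->T, B1->T, B1->T, B1->T, B1->T, B1->T, ...; records B1=T, B1=F, B2=T, B3=S, B4=T, B5=F, B6=E, B7=F, B8=F, B9=S
run #3 (s=34) runs B1->F, B3->E, B2->T, B4->F, B6->S, B5->F, B7->T; records B1=F, B2=T, B3=E, B4=F, B5=F, B6=S, B7=T
run #4 (s=14) runs B1->T, B1->T, B1->T, B1->T, B1->T, B1->T, B1->T, B1->T, B1->T, B1->T, B1->F, B3->S, B2->T, B4->T, ...; records B1=T, B1=F, B2=T, B3=S, B4=T, B5=F, B6=E, B7=F, B8=F, B9=S
run #5 (s=17) runs B1->T, B1->T, B1->T, B1->T, B1->T, B1->T, B1->T, B1->F, B3->S, B2->T, B4->T, B6->E, B5->F, B7->F, ...; records B1=T, B1=F, B2=T, B3=S, B4=T, B5=F, B6=E, B7=F, B8=F, B9=S
run #6 (s=6) runs B1->T, B1->T, B1->T, B1->T, B1->T, B1->T, B1->T, B1->T, B1->T, B1->T, B1->T, B1->T, B1->T, B1->T, ...; records B1=T, B1=F, B2=T, B3=S, B4=T, B5=F, B6=E, B7=F, B8=F, B9=S
run #7 (s=13) runs B1->T, B1->T, B1->T, B1->T, B1->T, B1->T, B1->T, B1->T, B1->T, B1->T, B1->T, B1->F, B3->S, B2->T, ...; records B1=T, B1=F, B2=T, B3=S, B4=T, B5=F, B6=E, B7=F, B8=F, B9=S
run #8 (s=23) runs B1->T, B1->F, B3->S, B2->T, B4->T, B6->E, B5->T, B6->E, B5->T, B6->E, B5->T, B6->E, B5->T, B6->E, ...; records B1=T, B1=F, B2=T, B3=S, B4=T, B5=T, B5=F, B6=S, B6=E, B7=F, B8=F, B9=S
the full pool covers 15 outcomes: B1=T, B1=F, B2=T, B3=S, B3=E, B4=T, B4=F, B5=T, B5=F, B6=S, B6=E, B7=T, B7=F, B8=F, B9=S
every size-1 subset falls short of the 15 outcomes (best: 12/15)
size 2: inputs {3, 8} cover all 15 outcomes, and no lexicographically smaller subset of this size does

Answer: 3, 8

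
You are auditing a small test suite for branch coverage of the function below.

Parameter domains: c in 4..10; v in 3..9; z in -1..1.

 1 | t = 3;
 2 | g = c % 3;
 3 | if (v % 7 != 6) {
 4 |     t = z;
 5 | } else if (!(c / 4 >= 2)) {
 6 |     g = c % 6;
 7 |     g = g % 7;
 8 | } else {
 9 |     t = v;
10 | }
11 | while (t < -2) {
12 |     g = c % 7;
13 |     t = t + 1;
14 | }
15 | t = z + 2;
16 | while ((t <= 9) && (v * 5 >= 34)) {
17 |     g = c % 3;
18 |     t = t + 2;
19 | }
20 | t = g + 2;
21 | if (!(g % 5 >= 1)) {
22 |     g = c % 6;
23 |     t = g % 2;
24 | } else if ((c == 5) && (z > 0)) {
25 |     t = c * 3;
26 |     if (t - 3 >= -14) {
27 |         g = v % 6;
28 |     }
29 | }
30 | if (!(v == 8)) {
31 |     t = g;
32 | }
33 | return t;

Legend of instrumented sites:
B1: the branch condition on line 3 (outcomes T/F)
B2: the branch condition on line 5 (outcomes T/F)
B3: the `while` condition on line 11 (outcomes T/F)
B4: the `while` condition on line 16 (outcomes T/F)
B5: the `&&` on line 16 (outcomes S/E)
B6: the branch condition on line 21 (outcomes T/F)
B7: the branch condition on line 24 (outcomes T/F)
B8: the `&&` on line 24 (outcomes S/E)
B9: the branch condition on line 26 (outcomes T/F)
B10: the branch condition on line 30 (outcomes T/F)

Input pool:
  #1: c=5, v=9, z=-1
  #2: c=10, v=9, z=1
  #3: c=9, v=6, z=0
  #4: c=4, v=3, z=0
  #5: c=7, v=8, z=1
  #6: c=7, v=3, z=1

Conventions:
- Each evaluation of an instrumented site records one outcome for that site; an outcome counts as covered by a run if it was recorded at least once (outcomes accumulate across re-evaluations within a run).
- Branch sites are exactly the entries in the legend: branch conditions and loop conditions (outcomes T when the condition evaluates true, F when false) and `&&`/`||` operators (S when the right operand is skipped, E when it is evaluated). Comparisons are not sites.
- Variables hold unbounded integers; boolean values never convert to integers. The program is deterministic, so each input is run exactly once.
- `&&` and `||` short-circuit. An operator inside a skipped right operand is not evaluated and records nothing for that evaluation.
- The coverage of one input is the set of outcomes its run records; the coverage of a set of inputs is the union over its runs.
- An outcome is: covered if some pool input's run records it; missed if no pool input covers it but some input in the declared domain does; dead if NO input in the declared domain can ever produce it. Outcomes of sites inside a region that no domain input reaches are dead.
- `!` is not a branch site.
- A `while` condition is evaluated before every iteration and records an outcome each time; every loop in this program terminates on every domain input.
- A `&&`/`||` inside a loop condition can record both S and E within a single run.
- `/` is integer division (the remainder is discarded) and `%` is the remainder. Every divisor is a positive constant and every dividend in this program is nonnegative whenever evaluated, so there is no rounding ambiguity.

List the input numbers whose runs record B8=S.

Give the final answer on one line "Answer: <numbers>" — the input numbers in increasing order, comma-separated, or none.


input #1 (c=5, v=9, z=-1): never hits B8=S
input #2 (c=10, v=9, z=1): hits B8=S
input #3 (c=9, v=6, z=0): never hits B8=S
input #4 (c=4, v=3, z=0): hits B8=S
input #5 (c=7, v=8, z=1): hits B8=S
input #6 (c=7, v=3, z=1): hits B8=S
Answer: 2, 4, 5, 6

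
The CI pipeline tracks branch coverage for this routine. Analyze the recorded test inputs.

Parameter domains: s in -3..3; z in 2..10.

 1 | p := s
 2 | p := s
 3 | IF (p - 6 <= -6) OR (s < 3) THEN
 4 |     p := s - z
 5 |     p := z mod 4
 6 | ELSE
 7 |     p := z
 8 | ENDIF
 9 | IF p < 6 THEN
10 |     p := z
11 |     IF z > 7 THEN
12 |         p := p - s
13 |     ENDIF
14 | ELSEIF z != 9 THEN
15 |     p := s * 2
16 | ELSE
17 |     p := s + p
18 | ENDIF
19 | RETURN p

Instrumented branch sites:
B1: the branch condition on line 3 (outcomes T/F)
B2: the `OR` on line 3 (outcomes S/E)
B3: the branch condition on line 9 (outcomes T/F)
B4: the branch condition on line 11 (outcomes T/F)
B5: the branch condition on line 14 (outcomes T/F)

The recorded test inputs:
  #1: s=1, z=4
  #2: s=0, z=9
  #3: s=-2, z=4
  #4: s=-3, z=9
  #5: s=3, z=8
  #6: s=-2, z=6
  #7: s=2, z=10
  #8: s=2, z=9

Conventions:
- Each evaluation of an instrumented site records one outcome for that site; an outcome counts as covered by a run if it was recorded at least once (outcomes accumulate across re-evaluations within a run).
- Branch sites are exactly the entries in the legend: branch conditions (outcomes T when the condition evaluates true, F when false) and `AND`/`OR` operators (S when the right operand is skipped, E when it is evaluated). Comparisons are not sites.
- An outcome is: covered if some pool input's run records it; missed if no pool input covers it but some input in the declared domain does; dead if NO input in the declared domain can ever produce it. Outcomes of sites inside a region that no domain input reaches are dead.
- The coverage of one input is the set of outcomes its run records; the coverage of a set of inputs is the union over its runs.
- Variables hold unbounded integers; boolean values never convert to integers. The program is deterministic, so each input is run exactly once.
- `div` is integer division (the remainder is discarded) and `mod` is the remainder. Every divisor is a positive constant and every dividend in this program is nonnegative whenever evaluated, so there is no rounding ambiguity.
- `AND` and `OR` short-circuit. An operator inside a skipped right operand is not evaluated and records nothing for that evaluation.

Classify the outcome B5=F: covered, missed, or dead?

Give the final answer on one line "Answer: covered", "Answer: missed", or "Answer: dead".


no pool input records B5=F
but domain input (s=3, z=9) does record it -> reachable, so missed
Answer: missed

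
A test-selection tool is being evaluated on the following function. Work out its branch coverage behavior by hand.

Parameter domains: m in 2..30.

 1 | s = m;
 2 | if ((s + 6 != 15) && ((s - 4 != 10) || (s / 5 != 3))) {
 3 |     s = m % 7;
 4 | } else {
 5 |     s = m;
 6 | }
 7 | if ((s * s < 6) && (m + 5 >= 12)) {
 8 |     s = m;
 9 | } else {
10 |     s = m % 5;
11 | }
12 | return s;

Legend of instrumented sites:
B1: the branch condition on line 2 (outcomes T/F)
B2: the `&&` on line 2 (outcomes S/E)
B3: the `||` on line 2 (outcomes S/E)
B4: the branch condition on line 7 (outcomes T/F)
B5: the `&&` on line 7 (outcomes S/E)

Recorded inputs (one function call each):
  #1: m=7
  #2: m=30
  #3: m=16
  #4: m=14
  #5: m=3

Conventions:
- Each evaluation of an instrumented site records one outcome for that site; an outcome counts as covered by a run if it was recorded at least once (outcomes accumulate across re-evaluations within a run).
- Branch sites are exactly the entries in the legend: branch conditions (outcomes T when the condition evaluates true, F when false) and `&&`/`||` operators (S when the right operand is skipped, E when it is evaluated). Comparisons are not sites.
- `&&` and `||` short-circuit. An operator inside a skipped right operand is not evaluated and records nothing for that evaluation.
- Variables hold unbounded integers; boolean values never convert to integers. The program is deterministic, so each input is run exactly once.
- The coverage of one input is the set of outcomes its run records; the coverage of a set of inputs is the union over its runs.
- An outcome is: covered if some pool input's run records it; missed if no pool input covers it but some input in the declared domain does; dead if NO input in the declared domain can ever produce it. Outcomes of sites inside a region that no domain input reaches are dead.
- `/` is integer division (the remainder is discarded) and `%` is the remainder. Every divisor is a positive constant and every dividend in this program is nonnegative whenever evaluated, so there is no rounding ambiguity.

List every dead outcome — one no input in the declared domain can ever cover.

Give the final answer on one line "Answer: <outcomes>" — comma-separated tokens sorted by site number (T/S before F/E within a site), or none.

checking every outcome against all 29 domain inputs:
  reachable outcomes have witnesses, e.g. B1=T (e.g. m=2), B1=F (e.g. m=9), B2=S (e.g. m=9), B2=E (e.g. m=2)

Answer: none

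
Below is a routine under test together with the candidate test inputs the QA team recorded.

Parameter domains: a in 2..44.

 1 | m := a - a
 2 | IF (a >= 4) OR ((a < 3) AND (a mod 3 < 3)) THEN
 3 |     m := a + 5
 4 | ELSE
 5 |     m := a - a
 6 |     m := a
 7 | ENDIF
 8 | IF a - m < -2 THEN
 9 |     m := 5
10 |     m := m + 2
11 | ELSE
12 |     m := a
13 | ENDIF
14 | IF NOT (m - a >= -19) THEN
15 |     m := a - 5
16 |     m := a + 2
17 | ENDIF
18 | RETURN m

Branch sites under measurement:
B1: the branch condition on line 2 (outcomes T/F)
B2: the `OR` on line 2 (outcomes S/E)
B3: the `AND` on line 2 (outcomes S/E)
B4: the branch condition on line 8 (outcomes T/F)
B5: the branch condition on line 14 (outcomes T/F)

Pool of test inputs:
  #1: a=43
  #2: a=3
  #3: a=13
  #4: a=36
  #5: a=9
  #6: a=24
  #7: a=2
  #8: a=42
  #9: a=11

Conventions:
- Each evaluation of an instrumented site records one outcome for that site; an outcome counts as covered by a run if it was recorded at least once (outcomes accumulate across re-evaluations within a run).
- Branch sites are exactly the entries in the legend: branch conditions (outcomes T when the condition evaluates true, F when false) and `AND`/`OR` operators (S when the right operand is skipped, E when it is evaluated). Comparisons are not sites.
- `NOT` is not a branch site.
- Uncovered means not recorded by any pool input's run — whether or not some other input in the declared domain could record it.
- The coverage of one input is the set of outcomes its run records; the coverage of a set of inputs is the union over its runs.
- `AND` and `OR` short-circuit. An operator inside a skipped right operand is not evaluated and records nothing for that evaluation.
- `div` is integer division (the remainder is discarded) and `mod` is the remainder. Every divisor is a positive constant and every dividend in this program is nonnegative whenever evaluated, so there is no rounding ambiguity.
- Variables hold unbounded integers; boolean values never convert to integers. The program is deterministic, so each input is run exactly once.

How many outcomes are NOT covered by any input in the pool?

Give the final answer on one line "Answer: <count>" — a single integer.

test 1 (a=43) hits B1=T, B2=S, B4=T, B5=T
test 2 (a=3) hits B1=F, B2=E, B3=S, B4=F, B5=F
test 3 (a=13) hits B1=T, B2=S, B4=T, B5=F
test 4 (a=36) hits B1=T, B2=S, B4=T, B5=T
test 5 (a=9) hits B1=T, B2=S, B4=T, B5=F
test 6 (a=24) hits B1=T, B2=S, B4=T, B5=F
test 7 (a=2) hits B1=T, B2=E, B3=E, B4=T, B5=F
test 8 (a=42) hits B1=T, B2=S, B4=T, B5=T
test 9 (a=11) hits B1=T, B2=S, B4=T, B5=F
union over the pool: B1=T, B1=F, B2=S, B2=E, B3=S, B3=E, B4=T, B4=F, B5=T, B5=F
uncovered (0 of 10): none

Answer: 0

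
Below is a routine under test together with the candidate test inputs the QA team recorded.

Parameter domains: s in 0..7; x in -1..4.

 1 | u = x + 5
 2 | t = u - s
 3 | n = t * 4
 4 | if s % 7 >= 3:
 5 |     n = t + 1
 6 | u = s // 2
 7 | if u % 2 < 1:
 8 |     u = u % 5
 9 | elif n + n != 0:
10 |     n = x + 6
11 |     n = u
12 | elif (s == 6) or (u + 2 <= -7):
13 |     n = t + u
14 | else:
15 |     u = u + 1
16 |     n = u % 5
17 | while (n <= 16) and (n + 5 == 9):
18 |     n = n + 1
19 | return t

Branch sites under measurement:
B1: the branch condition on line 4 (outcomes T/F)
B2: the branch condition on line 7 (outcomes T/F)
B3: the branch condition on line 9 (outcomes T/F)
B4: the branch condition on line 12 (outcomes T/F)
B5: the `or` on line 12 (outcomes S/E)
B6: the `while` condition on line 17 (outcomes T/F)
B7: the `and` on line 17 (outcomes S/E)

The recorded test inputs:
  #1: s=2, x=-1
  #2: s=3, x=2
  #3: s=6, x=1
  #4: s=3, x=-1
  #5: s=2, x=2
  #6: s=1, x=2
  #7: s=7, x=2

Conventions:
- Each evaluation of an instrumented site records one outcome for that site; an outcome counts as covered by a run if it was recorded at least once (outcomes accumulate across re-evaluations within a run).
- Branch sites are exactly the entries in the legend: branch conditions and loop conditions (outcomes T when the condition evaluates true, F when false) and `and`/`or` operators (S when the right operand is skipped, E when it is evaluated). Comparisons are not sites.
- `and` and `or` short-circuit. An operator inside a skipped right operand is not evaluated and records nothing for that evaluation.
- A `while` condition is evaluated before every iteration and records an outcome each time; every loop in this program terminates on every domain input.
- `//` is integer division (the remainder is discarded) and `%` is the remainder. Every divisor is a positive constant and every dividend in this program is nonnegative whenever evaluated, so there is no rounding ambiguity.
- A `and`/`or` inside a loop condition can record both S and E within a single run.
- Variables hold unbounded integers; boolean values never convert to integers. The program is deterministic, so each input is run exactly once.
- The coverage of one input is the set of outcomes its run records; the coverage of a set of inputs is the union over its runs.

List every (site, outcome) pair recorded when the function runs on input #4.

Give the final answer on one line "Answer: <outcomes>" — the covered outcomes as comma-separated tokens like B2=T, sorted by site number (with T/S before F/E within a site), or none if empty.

Event log for input #4 (s=3, x=-1):
  B1->T, B2->F, B3->T, B7->E, B6->F
distinct outcomes covered: B1=T, B2=F, B3=T, B6=F, B7=E

Answer: B1=T, B2=F, B3=T, B6=F, B7=E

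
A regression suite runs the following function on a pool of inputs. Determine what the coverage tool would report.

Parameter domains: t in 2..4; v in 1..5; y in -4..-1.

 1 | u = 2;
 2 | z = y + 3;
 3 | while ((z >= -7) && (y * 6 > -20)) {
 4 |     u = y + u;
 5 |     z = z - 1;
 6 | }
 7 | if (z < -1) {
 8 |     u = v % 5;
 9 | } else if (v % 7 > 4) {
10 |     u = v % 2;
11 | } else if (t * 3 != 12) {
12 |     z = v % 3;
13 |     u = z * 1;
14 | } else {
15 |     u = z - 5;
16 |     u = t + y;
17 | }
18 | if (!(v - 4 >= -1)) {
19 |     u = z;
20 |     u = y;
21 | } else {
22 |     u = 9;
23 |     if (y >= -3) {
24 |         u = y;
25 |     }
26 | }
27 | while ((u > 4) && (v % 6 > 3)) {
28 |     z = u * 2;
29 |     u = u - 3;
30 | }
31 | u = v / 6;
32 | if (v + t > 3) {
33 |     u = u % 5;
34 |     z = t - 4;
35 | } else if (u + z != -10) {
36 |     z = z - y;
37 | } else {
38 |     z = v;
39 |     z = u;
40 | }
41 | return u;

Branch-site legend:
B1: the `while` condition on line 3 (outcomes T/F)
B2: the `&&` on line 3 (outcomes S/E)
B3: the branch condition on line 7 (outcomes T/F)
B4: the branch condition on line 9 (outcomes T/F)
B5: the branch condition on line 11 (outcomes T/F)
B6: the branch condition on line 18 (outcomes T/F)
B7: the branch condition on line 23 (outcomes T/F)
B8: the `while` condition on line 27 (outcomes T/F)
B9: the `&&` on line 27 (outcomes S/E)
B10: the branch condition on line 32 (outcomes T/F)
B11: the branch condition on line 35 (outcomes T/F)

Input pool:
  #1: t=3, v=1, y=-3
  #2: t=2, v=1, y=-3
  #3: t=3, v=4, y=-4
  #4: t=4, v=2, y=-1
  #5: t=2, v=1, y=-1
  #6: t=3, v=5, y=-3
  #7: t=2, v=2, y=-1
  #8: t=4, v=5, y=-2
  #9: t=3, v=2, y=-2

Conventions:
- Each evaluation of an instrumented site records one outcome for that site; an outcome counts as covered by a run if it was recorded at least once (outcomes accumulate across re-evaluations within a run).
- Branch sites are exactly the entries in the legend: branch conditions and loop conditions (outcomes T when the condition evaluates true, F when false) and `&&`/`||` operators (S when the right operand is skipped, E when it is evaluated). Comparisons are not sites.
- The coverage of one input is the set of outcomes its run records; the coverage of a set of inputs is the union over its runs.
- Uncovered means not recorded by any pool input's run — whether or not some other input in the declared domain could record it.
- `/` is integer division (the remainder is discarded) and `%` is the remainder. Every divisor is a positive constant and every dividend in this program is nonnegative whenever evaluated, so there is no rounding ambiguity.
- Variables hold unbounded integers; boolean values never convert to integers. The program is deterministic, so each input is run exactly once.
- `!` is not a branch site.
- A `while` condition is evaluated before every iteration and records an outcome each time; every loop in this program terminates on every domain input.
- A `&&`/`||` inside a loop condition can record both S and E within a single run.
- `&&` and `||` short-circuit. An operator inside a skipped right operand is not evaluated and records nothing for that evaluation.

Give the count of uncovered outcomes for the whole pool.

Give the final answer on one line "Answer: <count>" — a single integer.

run #1 (t=3, v=1, y=-3) records B1=T, B1=F, B2=S, B2=E, B3=T, B6=T, B8=F, B9=S, B10=T
run #2 (t=2, v=1, y=-3) records B1=T, B1=F, B2=S, B2=E, B3=T, B6=T, B8=F, B9=S, B10=F, B11=T
run #3 (t=3, v=4, y=-4) records B1=F, B2=E, B3=F, B4=F, B5=T, B6=F, B7=F, B8=T, B8=F, B9=S, B9=E, B10=T
run #4 (t=4, v=2, y=-1) records B1=T, B1=F, B2=S, B2=E, B3=T, B6=T, B8=F, B9=S, B10=T
run #5 (t=2, v=1, y=-1) records B1=T, B1=F, B2=S, B2=E, B3=T, B6=T, B8=F, B9=S, B10=F, B11=T
run #6 (t=3, v=5, y=-3) records B1=T, B1=F, B2=S, B2=E, B3=T, B6=F, B7=T, B8=F, B9=S, B10=T
run #7 (t=2, v=2, y=-1) records B1=T, B1=F, B2=S, B2=E, B3=T, B6=T, B8=F, B9=S, B10=T
run #8 (t=4, v=5, y=-2) records B1=T, B1=F, B2=S, B2=E, B3=T, B6=F, B7=T, B8=F, B9=S, B10=T
run #9 (t=3, v=2, y=-2) records B1=T, B1=F, B2=S, B2=E, B3=T, B6=T, B8=F, B9=S, B10=T
union over the pool: B1=T, B1=F, B2=S, B2=E, B3=T, B3=F, B4=F, B5=T, B6=T, B6=F, B7=T, B7=F, B8=T, B8=F, B9=S, B9=E, B10=T, B10=F, B11=T
uncovered (3 of 22): B4=T, B5=F, B11=F

Answer: 3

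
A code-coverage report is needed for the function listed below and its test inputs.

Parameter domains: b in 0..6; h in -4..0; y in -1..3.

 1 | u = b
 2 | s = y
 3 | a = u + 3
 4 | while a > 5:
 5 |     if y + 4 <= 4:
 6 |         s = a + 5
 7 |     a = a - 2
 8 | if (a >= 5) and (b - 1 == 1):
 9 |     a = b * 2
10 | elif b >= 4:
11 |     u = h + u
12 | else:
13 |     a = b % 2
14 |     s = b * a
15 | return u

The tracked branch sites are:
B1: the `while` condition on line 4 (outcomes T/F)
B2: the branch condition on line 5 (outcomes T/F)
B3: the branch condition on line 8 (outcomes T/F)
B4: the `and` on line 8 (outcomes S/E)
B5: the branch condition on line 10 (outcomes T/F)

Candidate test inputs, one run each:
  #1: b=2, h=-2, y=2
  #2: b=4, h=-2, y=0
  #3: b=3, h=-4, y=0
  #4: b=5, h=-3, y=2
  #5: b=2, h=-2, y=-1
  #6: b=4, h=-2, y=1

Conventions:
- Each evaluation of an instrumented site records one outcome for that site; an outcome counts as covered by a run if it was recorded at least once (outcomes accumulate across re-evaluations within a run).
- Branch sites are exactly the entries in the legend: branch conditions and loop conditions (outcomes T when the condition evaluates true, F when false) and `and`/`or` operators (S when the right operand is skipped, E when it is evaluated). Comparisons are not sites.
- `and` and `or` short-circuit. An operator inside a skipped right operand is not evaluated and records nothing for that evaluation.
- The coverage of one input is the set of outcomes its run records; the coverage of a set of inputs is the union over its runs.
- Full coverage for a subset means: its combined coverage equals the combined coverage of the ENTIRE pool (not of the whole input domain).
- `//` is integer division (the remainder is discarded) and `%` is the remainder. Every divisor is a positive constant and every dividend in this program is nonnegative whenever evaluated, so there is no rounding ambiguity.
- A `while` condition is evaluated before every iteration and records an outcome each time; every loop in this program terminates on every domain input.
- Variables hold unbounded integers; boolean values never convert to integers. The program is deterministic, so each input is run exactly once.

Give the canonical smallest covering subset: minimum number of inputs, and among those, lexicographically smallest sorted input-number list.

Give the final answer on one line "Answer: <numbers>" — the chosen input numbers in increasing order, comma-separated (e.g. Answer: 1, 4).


#1 (b=2, h=-2, y=2) -> B1->F, B4->E, B3->T; covered: B1=F, B3=T, B4=E
#2 (b=4, h=-2, y=0) -> B1->T, B2->T, B1->F, B4->E, B3->F, B5->T; covered: B1=T, B1=F, B2=T, B3=F, B4=E, B5=T
#3 (b=3, h=-4, y=0) -> B1->T, B2->T, B1->F, B4->S, B3->F, B5->F; covered: B1=T, B1=F, B2=T, B3=F, B4=S, B5=F
#4 (b=5, h=-3, y=2) -> B1->T, B2->F, B1->T, B2->F, B1->F, B4->S, B3->F, B5->T; covered: B1=T, B1=F, B2=F, B3=F, B4=S, B5=T
#5 (b=2, h=-2, y=-1) -> B1->F, B4->E, B3->T; covered: B1=F, B3=T, B4=E
#6 (b=4, h=-2, y=1) -> B1->T, B2->F, B1->F, B4->E, B3->F, B5->T; covered: B1=T, B1=F, B2=F, B3=F, B4=E, B5=T
together the pool reaches 10 outcomes: B1=T, B1=F, B2=T, B2=F, B3=T, B3=F, B4=S, B4=E, B5=T, B5=F
no size-1 subset reaches all 10 outcomes (best union: 6/10)
no size-2 subset reaches all 10 outcomes (best union: 9/10)
size 3: inputs {1, 3, 4} cover all 10 outcomes, and no lexicographically smaller subset of this size does
Answer: 1, 3, 4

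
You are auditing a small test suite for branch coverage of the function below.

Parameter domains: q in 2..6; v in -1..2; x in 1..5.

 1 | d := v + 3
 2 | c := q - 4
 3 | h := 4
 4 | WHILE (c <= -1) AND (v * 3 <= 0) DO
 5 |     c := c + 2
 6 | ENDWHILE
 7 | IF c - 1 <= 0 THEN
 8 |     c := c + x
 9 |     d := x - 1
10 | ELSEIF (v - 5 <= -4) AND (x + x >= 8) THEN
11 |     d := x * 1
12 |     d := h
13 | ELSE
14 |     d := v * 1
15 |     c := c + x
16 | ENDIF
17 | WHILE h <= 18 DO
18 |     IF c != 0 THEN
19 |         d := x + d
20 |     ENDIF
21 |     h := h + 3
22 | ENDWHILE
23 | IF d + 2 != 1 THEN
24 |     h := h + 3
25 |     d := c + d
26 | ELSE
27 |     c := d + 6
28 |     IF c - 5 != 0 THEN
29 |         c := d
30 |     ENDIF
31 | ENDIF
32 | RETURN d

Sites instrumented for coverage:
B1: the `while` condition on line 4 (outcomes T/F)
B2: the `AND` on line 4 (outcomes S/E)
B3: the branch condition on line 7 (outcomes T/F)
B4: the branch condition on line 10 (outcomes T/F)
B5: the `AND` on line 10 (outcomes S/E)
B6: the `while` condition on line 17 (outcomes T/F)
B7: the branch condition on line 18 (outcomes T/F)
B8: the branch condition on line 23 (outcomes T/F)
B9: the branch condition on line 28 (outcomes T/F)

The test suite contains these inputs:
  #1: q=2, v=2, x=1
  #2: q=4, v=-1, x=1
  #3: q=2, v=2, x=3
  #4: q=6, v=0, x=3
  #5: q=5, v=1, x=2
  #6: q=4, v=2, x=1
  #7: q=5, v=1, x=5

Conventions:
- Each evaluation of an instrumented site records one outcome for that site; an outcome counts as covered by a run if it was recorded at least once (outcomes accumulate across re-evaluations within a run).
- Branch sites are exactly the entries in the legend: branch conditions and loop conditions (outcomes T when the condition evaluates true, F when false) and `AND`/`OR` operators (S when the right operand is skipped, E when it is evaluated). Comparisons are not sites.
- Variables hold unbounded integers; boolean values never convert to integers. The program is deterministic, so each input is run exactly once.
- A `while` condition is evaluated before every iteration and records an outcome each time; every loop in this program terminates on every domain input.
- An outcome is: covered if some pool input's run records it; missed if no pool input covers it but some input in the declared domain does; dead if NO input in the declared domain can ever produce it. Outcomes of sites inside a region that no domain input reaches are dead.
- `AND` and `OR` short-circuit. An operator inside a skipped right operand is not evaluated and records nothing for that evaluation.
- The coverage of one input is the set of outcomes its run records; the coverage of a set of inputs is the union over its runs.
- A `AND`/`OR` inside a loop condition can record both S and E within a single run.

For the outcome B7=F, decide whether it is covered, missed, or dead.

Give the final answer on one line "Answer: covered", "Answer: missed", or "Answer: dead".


no pool input records B7=F
but domain input (q=2, v=1, x=2) does record it -> reachable, so missed
Answer: missed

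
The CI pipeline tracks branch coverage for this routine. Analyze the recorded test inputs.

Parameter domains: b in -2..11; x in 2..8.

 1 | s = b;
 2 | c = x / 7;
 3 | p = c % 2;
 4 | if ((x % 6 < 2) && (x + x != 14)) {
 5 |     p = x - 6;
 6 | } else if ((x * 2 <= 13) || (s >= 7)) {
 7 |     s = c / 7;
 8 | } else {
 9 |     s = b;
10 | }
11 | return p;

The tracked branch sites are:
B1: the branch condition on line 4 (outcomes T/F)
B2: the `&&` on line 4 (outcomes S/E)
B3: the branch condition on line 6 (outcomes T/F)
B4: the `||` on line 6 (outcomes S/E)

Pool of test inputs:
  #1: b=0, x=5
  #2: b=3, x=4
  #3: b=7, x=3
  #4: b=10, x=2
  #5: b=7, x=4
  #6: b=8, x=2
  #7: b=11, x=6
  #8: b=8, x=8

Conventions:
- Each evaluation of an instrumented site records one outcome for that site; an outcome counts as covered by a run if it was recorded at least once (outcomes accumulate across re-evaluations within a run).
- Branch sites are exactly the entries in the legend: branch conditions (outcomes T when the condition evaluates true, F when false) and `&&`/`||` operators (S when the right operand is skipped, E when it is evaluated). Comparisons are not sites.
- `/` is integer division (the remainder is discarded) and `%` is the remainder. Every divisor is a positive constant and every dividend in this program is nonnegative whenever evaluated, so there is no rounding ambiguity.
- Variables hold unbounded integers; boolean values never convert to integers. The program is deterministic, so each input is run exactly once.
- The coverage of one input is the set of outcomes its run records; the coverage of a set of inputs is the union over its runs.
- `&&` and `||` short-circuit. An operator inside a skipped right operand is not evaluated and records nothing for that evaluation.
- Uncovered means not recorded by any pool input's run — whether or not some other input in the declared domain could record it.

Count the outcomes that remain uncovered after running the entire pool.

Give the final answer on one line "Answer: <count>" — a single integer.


input #1 (b=0, x=5): events B2->S, B1->F, B4->S, B3->T; covers B1=F, B2=S, B3=T, B4=S
input #2 (b=3, x=4): events B2->S, B1->F, B4->S, B3->T; covers B1=F, B2=S, B3=T, B4=S
input #3 (b=7, x=3): events B2->S, B1->F, B4->S, B3->T; covers B1=F, B2=S, B3=T, B4=S
input #4 (b=10, x=2): events B2->S, B1->F, B4->S, B3->T; covers B1=F, B2=S, B3=T, B4=S
input #5 (b=7, x=4): events B2->S, B1->F, B4->S, B3->T; covers B1=F, B2=S, B3=T, B4=S
input #6 (b=8, x=2): events B2->S, B1->F, B4->S, B3->T; covers B1=F, B2=S, B3=T, B4=S
input #7 (b=11, x=6): events B2->E, B1->T; covers B1=T, B2=E
input #8 (b=8, x=8): events B2->S, B1->F, B4->E, B3->T; covers B1=F, B2=S, B3=T, B4=E
union over the pool: B1=T, B1=F, B2=S, B2=E, B3=T, B4=S, B4=E
uncovered (1 of 8): B3=F
Answer: 1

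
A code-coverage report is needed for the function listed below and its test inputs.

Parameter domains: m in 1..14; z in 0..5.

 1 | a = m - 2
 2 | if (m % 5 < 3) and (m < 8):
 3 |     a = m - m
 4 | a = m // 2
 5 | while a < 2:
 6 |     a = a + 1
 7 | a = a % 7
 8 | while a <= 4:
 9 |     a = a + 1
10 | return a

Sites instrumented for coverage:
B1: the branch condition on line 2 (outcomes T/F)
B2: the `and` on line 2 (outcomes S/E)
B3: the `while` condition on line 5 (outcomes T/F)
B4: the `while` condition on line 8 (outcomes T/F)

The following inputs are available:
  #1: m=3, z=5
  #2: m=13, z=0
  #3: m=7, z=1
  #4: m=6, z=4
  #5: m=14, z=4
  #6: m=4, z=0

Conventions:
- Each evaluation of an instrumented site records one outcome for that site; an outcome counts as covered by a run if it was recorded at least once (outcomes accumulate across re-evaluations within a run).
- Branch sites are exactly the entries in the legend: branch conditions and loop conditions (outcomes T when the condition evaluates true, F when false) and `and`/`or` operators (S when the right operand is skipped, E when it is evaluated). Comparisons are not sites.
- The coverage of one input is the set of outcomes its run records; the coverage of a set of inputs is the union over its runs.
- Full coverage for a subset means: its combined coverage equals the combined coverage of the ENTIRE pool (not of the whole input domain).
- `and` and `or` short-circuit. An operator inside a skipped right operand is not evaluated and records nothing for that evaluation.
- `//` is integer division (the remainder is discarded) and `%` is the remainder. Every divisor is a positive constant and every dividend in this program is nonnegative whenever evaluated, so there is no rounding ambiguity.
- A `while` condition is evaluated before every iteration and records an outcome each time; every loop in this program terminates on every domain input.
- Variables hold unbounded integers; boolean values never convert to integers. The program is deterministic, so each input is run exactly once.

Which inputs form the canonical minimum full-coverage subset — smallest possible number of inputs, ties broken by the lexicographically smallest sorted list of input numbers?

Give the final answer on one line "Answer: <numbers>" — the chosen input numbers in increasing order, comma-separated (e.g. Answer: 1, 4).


input #1, m=3, z=5: outcomes B1=F, B2=S, B3=T, B3=F, B4=T, B4=F
input #2, m=13, z=0: outcomes B1=F, B2=S, B3=F, B4=F
input #3, m=7, z=1: outcomes B1=T, B2=E, B3=F, B4=T, B4=F
input #4, m=6, z=4: outcomes B1=T, B2=E, B3=F, B4=T, B4=F
input #5, m=14, z=4: outcomes B1=F, B2=S, B3=F, B4=T, B4=F
input #6, m=4, z=0: outcomes B1=F, B2=S, B3=F, B4=T, B4=F
union over all inputs: B1=T, B1=F, B2=S, B2=E, B3=T, B3=F, B4=T, B4=F (8 outcomes)
checked all size-1 subsets: none covers 8 outcomes (max 6/8)
the canonical winner is {1, 3}: size 2, full 8-outcome coverage, earliest index list among size-2 covers
Answer: 1, 3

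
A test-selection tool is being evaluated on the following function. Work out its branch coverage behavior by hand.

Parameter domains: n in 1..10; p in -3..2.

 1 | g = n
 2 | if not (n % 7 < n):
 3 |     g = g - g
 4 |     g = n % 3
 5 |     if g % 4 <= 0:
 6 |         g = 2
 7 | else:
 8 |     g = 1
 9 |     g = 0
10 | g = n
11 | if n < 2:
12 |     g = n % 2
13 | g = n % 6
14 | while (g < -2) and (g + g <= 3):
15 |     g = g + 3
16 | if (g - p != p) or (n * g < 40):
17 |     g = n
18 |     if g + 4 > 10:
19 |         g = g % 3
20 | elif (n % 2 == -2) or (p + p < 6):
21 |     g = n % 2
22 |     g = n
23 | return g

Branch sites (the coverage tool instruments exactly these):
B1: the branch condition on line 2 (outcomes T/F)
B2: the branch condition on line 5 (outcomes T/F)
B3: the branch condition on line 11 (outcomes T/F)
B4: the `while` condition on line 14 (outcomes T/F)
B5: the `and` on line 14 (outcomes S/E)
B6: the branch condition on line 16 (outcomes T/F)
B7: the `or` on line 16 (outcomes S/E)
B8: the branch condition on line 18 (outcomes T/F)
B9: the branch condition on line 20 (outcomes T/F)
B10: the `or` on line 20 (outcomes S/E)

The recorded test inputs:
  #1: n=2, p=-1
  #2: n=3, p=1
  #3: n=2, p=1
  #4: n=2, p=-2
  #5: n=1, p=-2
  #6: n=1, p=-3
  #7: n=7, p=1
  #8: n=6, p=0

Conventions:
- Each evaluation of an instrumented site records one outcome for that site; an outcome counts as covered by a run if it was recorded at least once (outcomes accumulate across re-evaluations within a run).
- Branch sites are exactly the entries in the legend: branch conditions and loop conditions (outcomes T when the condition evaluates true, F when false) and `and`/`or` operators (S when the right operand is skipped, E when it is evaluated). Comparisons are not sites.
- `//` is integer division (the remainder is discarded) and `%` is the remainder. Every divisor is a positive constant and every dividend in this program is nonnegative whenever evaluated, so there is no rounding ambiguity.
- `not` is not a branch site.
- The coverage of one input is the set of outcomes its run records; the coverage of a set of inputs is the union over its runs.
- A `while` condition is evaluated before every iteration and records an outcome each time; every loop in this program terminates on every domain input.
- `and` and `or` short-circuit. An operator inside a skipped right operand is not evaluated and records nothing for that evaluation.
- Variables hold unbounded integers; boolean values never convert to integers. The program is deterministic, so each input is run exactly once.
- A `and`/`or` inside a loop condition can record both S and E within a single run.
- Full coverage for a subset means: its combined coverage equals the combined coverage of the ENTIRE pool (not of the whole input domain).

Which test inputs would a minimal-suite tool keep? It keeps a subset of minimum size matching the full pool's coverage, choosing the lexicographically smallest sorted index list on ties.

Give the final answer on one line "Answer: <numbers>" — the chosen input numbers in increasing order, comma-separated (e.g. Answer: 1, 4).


run #1 (n=2, p=-1) runs B1->T, B2->F, B3->F, B5->S, B4->F, B7->S, B6->T, B8->F; records B1=T, B2=F, B3=F, B4=F, B5=S, B6=T, B7=S, B8=F
run #2 (n=3, p=1) runs B1->T, B2->T, B3->F, B5->S, B4->F, B7->S, B6->T, B8->F; records B1=T, B2=T, B3=F, B4=F, B5=S, B6=T, B7=S, B8=F
run #3 (n=2, p=1) runs B1->T, B2->F, B3->F, B5->S, B4->F, B7->E, B6->T, B8->F; records B1=T, B2=F, B3=F, B4=F, B5=S, B6=T, B7=E, B8=F
run #4 (n=2, p=-2) runs B1->T, B2->F, B3->F, B5->S, B4->F, B7->S, B6->T, B8->F; records B1=T, B2=F, B3=F, B4=F, B5=S, B6=T, B7=S, B8=F
run #5 (n=1, p=-2) runs B1->T, B2->F, B3->T, B5->S, B4->F, B7->S, B6->T, B8->F; records B1=T, B2=F, B3=T, B4=F, B5=S, B6=T, B7=S, B8=F
run #6 (n=1, p=-3) runs B1->T, B2->F, B3->T, B5->S, B4->F, B7->S, B6->T, B8->F; records B1=T, B2=F, B3=T, B4=F, B5=S, B6=T, B7=S, B8=F
run #7 (n=7, p=1) runs B1->F, B3->F, B5->S, B4->F, B7->S, B6->T, B8->T; records B1=F, B3=F, B4=F, B5=S, B6=T, B7=S, B8=T
run #8 (n=6, p=0) runs B1->T, B2->T, B3->F, B5->S, B4->F, B7->E, B6->T, B8->F; records B1=T, B2=T, B3=F, B4=F, B5=S, B6=T, B7=E, B8=F
union over all inputs: B1=T, B1=F, B2=T, B2=F, B3=T, B3=F, B4=F, B5=S, B6=T, B7=S, B7=E, B8=T, B8=F (13 outcomes)
checked all size-1 subsets: none covers 13 outcomes (max 8/13)
checked all size-2 subsets: none covers 13 outcomes (max 11/13)
the canonical winner is {5, 7, 8}: size 3, full 13-outcome coverage, earliest index list among size-3 covers
Answer: 5, 7, 8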